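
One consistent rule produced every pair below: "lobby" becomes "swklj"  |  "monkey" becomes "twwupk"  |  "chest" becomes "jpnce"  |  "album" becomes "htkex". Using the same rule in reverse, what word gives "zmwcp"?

sense

In lobby: l→s is +7, o→w is +8, b→k is +9, b→l is +10 — the shift increases by 1 each position. Each letter shifts forward by (position + 7), i.e. 7, 8, 9, … — the shift grows by one for each successive letter.
Reversing it on zmwcp: z−7=s, m−8=e, w−9=n, c−10=s, p−11=e.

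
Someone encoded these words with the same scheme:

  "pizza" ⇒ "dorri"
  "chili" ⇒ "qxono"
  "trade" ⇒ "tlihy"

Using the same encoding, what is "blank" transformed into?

Treating letters as 0–25, the rule is x ↦ 17x + 8 (mod 26).
For blank: b(1)→17·1+8≡25=z; l(11)→17·11+8≡13=n; a(0)→17·0+8≡8=i; n(13)→17·13+8≡21=v; k(10)→17·10+8≡22=w (all mod 26).

znivw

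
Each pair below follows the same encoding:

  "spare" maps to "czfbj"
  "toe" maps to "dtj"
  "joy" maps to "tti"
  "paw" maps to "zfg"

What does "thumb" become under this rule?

Vowels shift forward by 5 and consonants shift forward by 10.
On thumb: t(cons)+10=d, h(cons)+10=r, u(vowel)+5=z, m(cons)+10=w, b(cons)+10=l.

drzwl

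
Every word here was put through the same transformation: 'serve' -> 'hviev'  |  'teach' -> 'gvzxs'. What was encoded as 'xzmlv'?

canoe

Each pair mirrors across the alphabet (s↔h, e↔v, r↔i): positions sum to 25. This is the alphabet-reversal cipher (Atbash): a becomes z, b becomes y, etc.
Decoding xzmlv: x↔c, z↔a, m↔n, l↔o, v↔e.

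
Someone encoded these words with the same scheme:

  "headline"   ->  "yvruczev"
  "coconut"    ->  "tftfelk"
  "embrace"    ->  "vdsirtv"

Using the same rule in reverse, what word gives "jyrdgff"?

Compare letters: h→y is +17, e→v is +17, a→r is +17 — a constant shift. Every letter moves 17 places later in the alphabet, wrapping around z→a.
Undoing it on jyrdgff: j−17=s, y−17=h, r−17=a, d−17=m, g−17=p, f−17=o, f−17=o.

shampoo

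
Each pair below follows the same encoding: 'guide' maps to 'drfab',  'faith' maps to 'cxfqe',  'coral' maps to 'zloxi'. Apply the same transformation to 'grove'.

Compare letters: g→d is +23, u→r is +23, i→f is +23 — a constant shift. It's a constant shift of +23 (ROT23).
For grove: g+23=d, r+23=o, o+23=l, v+23=s, e+23=b.

dolsb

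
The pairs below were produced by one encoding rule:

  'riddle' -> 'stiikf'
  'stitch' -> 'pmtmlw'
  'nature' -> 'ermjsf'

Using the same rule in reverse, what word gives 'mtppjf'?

r(17)→s(18) and i(8)→t(19) fit y≡23x+17 (mod 26); the inverse of 23 mod 26 is 17. Each letter's alphabet position (a=0..z=25) is mapped through 23·x+17 mod 26 — an affine cipher.
Undoing it on mtppjf: m(12)→17·(12−17)≡19=t; t(19)→17·(19−17)≡8=i; p(15)→17·(15−17)≡18=s; p(15)→17·(15−17)≡18=s; j(9)→17·(9−17)≡20=u; f(5)→17·(5−17)≡4=e (all mod 26).

tissue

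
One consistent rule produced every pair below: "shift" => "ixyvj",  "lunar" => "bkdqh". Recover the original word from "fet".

pod

This is a Caesar cipher with shift 16.
Reversing it on fet: f−16=p, e−16=o, t−16=d.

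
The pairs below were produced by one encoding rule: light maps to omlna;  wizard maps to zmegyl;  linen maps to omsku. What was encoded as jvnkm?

grief

The shift increases by 1 at each position, starting from +3: 3, 4, 5, ….
Reversing it on jvnkm: j−3=g, v−4=r, n−5=i, k−6=e, m−7=f.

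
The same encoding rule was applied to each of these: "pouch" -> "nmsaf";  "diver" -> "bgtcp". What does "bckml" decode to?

demon

This is a Caesar cipher with shift 24.
Reversing it on bckml: b−24=d, c−24=e, k−24=m, m−24=o, l−24=n.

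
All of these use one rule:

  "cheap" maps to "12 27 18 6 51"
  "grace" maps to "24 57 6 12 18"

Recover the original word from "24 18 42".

gem

c(#3)→12 and h(#8)→27: differences scale by 3, so n = 3·pos + 3. Each letter becomes 3×(its alphabet position, a=1..z=26) + 3.
Decoding 24 18 42: 24→(24−3)÷3=7=g, 18→(18−3)÷3=5=e, 42→(42−3)÷3=13=m.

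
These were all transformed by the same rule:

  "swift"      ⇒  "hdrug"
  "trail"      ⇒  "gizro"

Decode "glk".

Each pair mirrors across the alphabet (s↔h, w↔d, i↔r): positions sum to 25. Each letter is replaced by its mirror in the alphabet: a↔z, b↔y, c↔x, and so on (the Atbash cipher).
Decoding glk: g↔t, l↔o, k↔p.

top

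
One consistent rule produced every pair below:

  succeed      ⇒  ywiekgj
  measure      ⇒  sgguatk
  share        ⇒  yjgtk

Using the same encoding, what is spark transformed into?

Shifts by position in succeed: pos 0: s→y (+6), pos 1: u→w (+2), pos 2: c→i (+6), pos 3: c→e (+2) — repeating every 2. A repeating key of period 2 is used — shifts +6, +2 over and over.
Applying it to spark: s+6=y, p+2=r, a+6=g, r+2=t, k+6=q.

yrgtq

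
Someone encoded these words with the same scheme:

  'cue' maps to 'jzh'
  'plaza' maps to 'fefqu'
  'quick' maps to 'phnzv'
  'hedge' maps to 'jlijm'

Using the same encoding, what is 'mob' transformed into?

The output letters match the input read backwards, each shifted +5: cue reversed is euc. The word is reversed, then every letter is shifted forward by 5.
Applying it to mob: reverse → bom; then shift: b+5=g, o+5=t, m+5=r.

gtr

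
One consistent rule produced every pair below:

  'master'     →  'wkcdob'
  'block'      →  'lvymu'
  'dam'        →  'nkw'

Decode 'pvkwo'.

flame

It's a constant shift of +10 (ROT10).
Reversing it on pvkwo: p−10=f, v−10=l, k−10=a, w−10=m, o−10=e.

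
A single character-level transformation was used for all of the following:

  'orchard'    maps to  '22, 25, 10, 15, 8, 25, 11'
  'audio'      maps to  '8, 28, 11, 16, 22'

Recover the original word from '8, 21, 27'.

ant

o is letter #15 and maps to 22: an offset of 7. Letters become their 1-based position plus 7 (so a→8, b→9, …).
Undoing it on 8, 21, 27: 8→(8−7)÷1=1=a, 21→(21−7)÷1=14=n, 27→(27−7)÷1=20=t.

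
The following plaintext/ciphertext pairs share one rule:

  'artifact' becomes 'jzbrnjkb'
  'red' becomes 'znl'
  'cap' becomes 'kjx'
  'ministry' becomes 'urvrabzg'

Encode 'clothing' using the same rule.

ktxbprvo

Two shifts are in play — +9 for a/e/i/o/u, +8 for every other letter.
On clothing: c(cons)+8=k, l(cons)+8=t, o(vowel)+9=x, t(cons)+8=b, h(cons)+8=p, i(vowel)+9=r, n(cons)+8=v, g(cons)+8=o.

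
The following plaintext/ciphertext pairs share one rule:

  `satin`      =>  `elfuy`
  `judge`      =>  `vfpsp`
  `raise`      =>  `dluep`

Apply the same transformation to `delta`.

Shifts by position in satin: pos 0: s→e (+12), pos 1: a→l (+11), pos 2: t→f (+12), pos 3: i→u (+12), pos 4: n→y (+11) — repeating every 3. It's a Vigenère-style cipher with numeric key [12,11,12]: position i shifts by key[i mod 3].
On delta: d+12=p, e+11=p, l+12=x, t+12=f, a+11=l.

ppxfl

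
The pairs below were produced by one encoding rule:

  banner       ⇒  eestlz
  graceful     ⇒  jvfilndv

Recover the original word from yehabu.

In banner: b→e is +3, a→e is +4, n→s is +5, n→t is +6 — the shift increases by 1 each position. Each letter shifts forward by (position + 3), i.e. 3, 4, 5, … — the shift grows by one for each successive letter.
Decoding yehabu: y−3=v, e−4=a, h−5=c, a−6=u, b−7=u, u−8=m.

vacuum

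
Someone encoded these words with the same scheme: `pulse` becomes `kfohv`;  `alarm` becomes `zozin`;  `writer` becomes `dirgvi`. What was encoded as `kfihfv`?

Each pair mirrors across the alphabet (p↔k, u↔f, l↔o): positions sum to 25. Each letter is replaced by its mirror in the alphabet: a↔z, b↔y, c↔x, and so on (the Atbash cipher).
Decoding kfihfv: k↔p, f↔u, i↔r, h↔s, f↔u, v↔e.

pursue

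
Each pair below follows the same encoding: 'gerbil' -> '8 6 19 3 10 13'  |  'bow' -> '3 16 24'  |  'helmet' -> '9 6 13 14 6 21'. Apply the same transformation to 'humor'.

9 22 14 16 19

g is letter #7 and maps to 8: an offset of 1. Each letter is replaced by its alphabet position (a=1..z=26) + 1.
Applying it to humor: h=8→9, u=21→22, m=13→14, o=15→16, r=18→19.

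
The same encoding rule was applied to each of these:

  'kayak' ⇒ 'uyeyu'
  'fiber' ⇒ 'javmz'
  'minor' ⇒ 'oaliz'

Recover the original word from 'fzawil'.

k(10)→u(20) and a(0)→y(24) fit y≡23x+24 (mod 26); the inverse of 23 mod 26 is 17. Treating letters as 0–25, the rule is x ↦ 23x + 24 (mod 26).
Decoding fzawil: f(5)→17·(5−24)≡15=p; z(25)→17·(25−24)≡17=r; a(0)→17·(0−24)≡8=i; w(22)→17·(22−24)≡18=s; i(8)→17·(8−24)≡14=o; l(11)→17·(11−24)≡13=n (all mod 26).

prison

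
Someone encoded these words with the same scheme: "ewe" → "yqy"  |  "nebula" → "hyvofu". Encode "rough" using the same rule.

lioab

Compare letters: e→y is +20, w→q is +20, e→y is +20 — a constant shift. This is a Caesar cipher with shift 20.
For rough: r+20=l, o+20=i, u+20=o, g+20=a, h+20=b.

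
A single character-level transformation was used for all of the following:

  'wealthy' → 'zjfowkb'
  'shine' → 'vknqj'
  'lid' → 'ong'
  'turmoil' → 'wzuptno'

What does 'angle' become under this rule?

The shift depends on letter class: consonant w→z is +3, but vowel e→j is +5. Two shifts are in play — +5 for a/e/i/o/u, +3 for every other letter.
For angle: a(vowel)+5=f, n(cons)+3=q, g(cons)+3=j, l(cons)+3=o, e(vowel)+5=j.

fqjoj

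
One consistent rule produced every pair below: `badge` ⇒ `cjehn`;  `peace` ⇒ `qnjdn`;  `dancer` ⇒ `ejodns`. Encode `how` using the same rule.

ixx

The rule splits by letter class: vowels +9, consonants +1.
For how: h(cons)+1=i, o(vowel)+9=x, w(cons)+1=x.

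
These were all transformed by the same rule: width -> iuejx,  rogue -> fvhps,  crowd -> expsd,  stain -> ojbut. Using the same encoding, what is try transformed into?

zsu

The output letters match the input read backwards, each shifted +1: width reversed is htdiw. The word is reversed, then every letter is shifted forward by 1.
On try: reverse → yrt; then shift: y+1=z, r+1=s, t+1=u.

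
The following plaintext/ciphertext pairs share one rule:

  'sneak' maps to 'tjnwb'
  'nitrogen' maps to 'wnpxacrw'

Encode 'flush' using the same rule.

The output letters match the input read backwards, each shifted +9: sneak reversed is kaens. The word is reversed, then every letter is shifted forward by 9.
On flush: reverse → hsulf; then shift: h+9=q, s+9=b, u+9=d, l+9=u, f+9=o.

qbduo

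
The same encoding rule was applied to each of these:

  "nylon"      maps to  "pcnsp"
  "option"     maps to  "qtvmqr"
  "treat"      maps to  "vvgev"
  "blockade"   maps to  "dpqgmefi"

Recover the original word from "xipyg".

The shifts repeat in a cycle of length 2: positions 0,1,… shift by +2, +4, then the pattern repeats.
Reversing it on xipyg: x−2=v, i−4=e, p−2=n, y−4=u, g−2=e.

venue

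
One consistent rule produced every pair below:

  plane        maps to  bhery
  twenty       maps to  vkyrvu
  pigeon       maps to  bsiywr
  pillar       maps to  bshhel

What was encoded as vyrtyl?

tender

p(15)→b(1) and l(11)→h(7) fit y≡5x+4 (mod 26); the inverse of 5 mod 26 is 21. This is an affine cipher: with a=0,…,z=25, each position x becomes (5x+4) mod 26.
Reversing it on vyrtyl: v(21)→21·(21−4)≡19=t; y(24)→21·(24−4)≡4=e; r(17)→21·(17−4)≡13=n; t(19)→21·(19−4)≡3=d; y(24)→21·(24−4)≡4=e; l(11)→21·(11−4)≡17=r (all mod 26).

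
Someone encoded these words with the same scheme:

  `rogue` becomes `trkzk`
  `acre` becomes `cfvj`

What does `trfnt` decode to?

robin

In rogue: r→t is +2, o→r is +3, g→k is +4, u→z is +5 — the shift increases by 1 each position. The shift increases by 1 at each position, starting from +2: 2, 3, 4, ….
Decoding trfnt: t−2=r, r−3=o, f−4=b, n−5=i, t−6=n.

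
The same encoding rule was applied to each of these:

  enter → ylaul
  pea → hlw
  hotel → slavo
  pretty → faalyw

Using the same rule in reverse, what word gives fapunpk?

The output letters match the input read backwards, each shifted +7: enter reversed is retne. The word is reversed, then every letter is shifted forward by 7.
Undoing it on fapunpk: shift back: f−7=y, a−7=t, p−7=i, u−7=n, n−7=g, p−7=i, k−7=d → ytingid; then reverse → dignity.

dignity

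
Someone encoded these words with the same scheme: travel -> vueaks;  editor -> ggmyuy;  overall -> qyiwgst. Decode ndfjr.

label

In travel: t→v is +2, r→u is +3, a→e is +4, v→a is +5 — the shift increases by 1 each position. The shift increases by 1 at each position, starting from +2: 2, 3, 4, ….
Reversing it on ndfjr: n−2=l, d−3=a, f−4=b, j−5=e, r−6=l.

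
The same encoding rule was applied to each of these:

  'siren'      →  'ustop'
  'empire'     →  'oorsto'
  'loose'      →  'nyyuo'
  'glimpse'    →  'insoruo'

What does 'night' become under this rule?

psijv

The shift depends on letter class: consonant s→u is +2, but vowel i→s is +10. Vowels shift forward by 10 and consonants shift forward by 2.
For night: n(cons)+2=p, i(vowel)+10=s, g(cons)+2=i, h(cons)+2=j, t(cons)+2=v.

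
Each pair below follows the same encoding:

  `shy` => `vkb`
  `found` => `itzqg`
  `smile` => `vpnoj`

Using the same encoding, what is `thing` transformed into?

wknqj

Vowels shift forward by 5 and consonants shift forward by 3.
On thing: t(cons)+3=w, h(cons)+3=k, i(vowel)+5=n, n(cons)+3=q, g(cons)+3=j.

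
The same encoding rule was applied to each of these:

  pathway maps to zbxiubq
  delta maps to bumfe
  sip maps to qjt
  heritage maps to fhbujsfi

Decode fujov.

The output letters match the input read backwards, each shifted +1: pathway reversed is yawhtap. The word is reversed, then every letter is shifted forward by 1.
Decoding fujov: shift back: f−1=e, u−1=t, j−1=i, o−1=n, v−1=u → etinu; then reverse → unite.

unite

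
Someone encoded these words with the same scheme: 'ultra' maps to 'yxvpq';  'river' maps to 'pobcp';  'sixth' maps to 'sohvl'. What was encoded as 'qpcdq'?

arena

u(20)→y(24) and l(11)→x(23) fit y≡3x+16 (mod 26); the inverse of 3 mod 26 is 9. Treating letters as 0–25, the rule is x ↦ 3x + 16 (mod 26).
Decoding qpcdq: q(16)→9·(16−16)≡0=a; p(15)→9·(15−16)≡17=r; c(2)→9·(2−16)≡4=e; d(3)→9·(3−16)≡13=n; q(16)→9·(16−16)≡0=a (all mod 26).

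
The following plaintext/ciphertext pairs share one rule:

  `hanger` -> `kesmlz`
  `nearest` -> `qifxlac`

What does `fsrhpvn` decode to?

combine

In hanger: h→k is +3, a→e is +4, n→s is +5, g→m is +6 — the shift increases by 1 each position. Letter i (0-indexed) is shifted by i+3, so successive shifts are 3, 4, 5, ….
Decoding fsrhpvn: f−3=c, s−4=o, r−5=m, h−6=b, p−7=i, v−8=n, n−9=e.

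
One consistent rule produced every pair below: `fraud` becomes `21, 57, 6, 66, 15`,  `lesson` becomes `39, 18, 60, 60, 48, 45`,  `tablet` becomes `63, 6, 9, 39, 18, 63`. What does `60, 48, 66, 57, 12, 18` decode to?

source

f(#6)→21 and r(#18)→57: differences scale by 3, so n = 3·pos + 3. Each letter becomes 3×(its alphabet position, a=1..z=26) + 3.
Undoing it on 60, 48, 66, 57, 12, 18: 60→(60−3)÷3=19=s, 48→(48−3)÷3=15=o, 66→(66−3)÷3=21=u, 57→(57−3)÷3=18=r, 12→(12−3)÷3=3=c, 18→(18−3)÷3=5=e.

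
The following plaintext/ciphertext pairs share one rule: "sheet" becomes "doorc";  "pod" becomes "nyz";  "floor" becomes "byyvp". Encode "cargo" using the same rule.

yqbkm

The word is reversed, then every letter is shifted forward by 10.
Applying it to cargo: reverse → ograc; then shift: o+10=y, g+10=q, r+10=b, a+10=k, c+10=m.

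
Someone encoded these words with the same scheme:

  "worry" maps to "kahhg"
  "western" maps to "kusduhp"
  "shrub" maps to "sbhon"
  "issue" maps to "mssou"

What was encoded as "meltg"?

imply

w(22)→k(10) and o(14)→a(0) fit y≡11x+2 (mod 26); the inverse of 11 mod 26 is 19. This is an affine cipher: with a=0,…,z=25, each position x becomes (11x+2) mod 26.
Decoding meltg: m(12)→19·(12−2)≡8=i; e(4)→19·(4−2)≡12=m; l(11)→19·(11−2)≡15=p; t(19)→19·(19−2)≡11=l; g(6)→19·(6−2)≡24=y (all mod 26).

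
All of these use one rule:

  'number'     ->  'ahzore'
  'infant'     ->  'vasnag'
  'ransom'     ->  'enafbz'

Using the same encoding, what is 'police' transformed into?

cbyvpr

Every letter moves 13 places later in the alphabet, wrapping around z→a.
On police: p+13=c, o+13=b, l+13=y, i+13=v, c+13=p, e+13=r.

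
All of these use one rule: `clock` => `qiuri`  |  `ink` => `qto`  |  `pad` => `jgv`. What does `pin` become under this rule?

Two steps: reverse the string, then apply a Caesar shift of +6.
On pin: reverse → nip; then shift: n+6=t, i+6=o, p+6=v.

tov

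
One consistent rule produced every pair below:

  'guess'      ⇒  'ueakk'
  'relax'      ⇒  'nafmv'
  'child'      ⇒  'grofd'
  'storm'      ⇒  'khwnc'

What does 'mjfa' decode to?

g(6)→u(20) and u(20)→e(4) fit y≡23x+12 (mod 26); the inverse of 23 mod 26 is 17. Treating letters as 0–25, the rule is x ↦ 23x + 12 (mod 26).
Decoding mjfa: m(12)→17·(12−12)≡0=a; j(9)→17·(9−12)≡1=b; f(5)→17·(5−12)≡11=l; a(0)→17·(0−12)≡4=e (all mod 26).

able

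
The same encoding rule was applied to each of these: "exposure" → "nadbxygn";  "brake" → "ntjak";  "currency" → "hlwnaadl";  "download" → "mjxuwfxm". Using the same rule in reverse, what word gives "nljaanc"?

The output letters match the input read backwards, each shifted +9: exposure reversed is erusopxe. Two steps: reverse the string, then apply a Caesar shift of +9.
Reversing it on nljaanc: shift back: n−9=e, l−9=c, j−9=a, a−9=r, a−9=r, n−9=e, c−9=t → ecarret; then reverse → terrace.

terrace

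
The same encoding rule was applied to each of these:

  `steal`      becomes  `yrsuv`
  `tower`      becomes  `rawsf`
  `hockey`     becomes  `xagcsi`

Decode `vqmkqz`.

s(18)→y(24) and t(19)→r(17) fit y≡19x+20 (mod 26); the inverse of 19 mod 26 is 11. Treating letters as 0–25, the rule is x ↦ 19x + 20 (mod 26).
Decoding vqmkqz: v(21)→11·(21−20)≡11=l; q(16)→11·(16−20)≡8=i; m(12)→11·(12−20)≡16=q; k(10)→11·(10−20)≡20=u; q(16)→11·(16−20)≡8=i; z(25)→11·(25−20)≡3=d (all mod 26).

liquid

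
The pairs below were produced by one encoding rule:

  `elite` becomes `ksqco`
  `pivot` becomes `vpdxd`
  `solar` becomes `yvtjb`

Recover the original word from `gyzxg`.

arrow

Each letter shifts forward by (position + 6), i.e. 6, 7, 8, … — the shift grows by one for each successive letter.
Reversing it on gyzxg: g−6=a, y−7=r, z−8=r, x−9=o, g−10=w.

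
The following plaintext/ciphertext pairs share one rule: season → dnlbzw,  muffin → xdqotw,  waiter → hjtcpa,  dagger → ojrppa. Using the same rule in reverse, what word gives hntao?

weird

Shifts by position in season: pos 0: s→d (+11), pos 1: e→n (+9), pos 2: a→l (+11), pos 3: s→b (+9) — repeating every 2. The shifts repeat in a cycle of length 2: positions 0,1,… shift by +11, +9, then the pattern repeats.
Undoing it on hntao: h−11=w, n−9=e, t−11=i, a−9=r, o−11=d.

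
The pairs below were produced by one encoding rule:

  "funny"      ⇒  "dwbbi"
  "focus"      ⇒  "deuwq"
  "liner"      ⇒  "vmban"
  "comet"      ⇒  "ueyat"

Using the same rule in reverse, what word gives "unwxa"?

crude

f(5)→d(3) and u(20)→w(22) fit y≡3x+14 (mod 26); the inverse of 3 mod 26 is 9. Treating letters as 0–25, the rule is x ↦ 3x + 14 (mod 26).
Undoing it on unwxa: u(20)→9·(20−14)≡2=c; n(13)→9·(13−14)≡17=r; w(22)→9·(22−14)≡20=u; x(23)→9·(23−14)≡3=d; a(0)→9·(0−14)≡4=e (all mod 26).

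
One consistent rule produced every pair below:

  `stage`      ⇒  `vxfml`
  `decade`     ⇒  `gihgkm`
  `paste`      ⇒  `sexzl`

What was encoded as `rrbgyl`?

onward

In stage: s→v is +3, t→x is +4, a→f is +5, g→m is +6 — the shift increases by 1 each position. Letter i (0-indexed) is shifted by i+3, so successive shifts are 3, 4, 5, ….
Undoing it on rrbgyl: r−3=o, r−4=n, b−5=w, g−6=a, y−7=r, l−8=d.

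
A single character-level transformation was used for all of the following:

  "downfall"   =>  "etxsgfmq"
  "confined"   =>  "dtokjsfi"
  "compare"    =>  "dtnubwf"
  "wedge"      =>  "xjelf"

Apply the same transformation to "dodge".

etelf

Shifts by position in downfall: pos 0: d→e (+1), pos 1: o→t (+5), pos 2: w→x (+1), pos 3: n→s (+5) — repeating every 2. It's a Vigenère-style cipher with numeric key [1,5]: position i shifts by key[i mod 2].
For dodge: d+1=e, o+5=t, d+1=e, g+5=l, e+1=f.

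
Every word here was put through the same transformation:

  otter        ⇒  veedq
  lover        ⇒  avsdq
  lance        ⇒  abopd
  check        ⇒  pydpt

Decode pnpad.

cycle

o(14)→v(21) and t(19)→e(4) fit y≡7x+1 (mod 26); the inverse of 7 mod 26 is 15. This is an affine cipher: with a=0,…,z=25, each position x becomes (7x+1) mod 26.
Decoding pnpad: p(15)→15·(15−1)≡2=c; n(13)→15·(13−1)≡24=y; p(15)→15·(15−1)≡2=c; a(0)→15·(0−1)≡11=l; d(3)→15·(3−1)≡4=e (all mod 26).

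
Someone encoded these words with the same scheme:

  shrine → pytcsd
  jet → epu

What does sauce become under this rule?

The output letters match the input read backwards, each shifted +11: shrine reversed is enirhs. The word is reversed, then every letter is shifted forward by 11.
For sauce: reverse → ecuas; then shift: e+11=p, c+11=n, u+11=f, a+11=l, s+11=d.

pnfld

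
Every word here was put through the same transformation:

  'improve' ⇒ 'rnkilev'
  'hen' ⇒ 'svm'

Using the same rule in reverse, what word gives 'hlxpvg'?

Each pair mirrors across the alphabet (i↔r, m↔n, p↔k): positions sum to 25. This is the alphabet-reversal cipher (Atbash): a becomes z, b becomes y, etc.
Reversing it on hlxpvg: h↔s, l↔o, x↔c, p↔k, v↔e, g↔t.

socket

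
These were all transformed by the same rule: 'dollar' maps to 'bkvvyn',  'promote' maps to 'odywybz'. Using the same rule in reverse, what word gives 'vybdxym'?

control

The output letters match the input read backwards, each shifted +10: dollar reversed is rallod. Read the word backwards and shift each letter +10.
Decoding vybdxym: shift back: v−10=l, y−10=o, b−10=r, d−10=t, x−10=n, y−10=o, m−10=c → lortnoc; then reverse → control.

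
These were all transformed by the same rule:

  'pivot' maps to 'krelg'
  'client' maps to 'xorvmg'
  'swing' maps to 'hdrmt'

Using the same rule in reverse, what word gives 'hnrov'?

smile

Letters are reflected about the middle of the alphabet (position → 25−position): Atbash.
Reversing it on hnrov: h↔s, n↔m, r↔i, o↔l, v↔e.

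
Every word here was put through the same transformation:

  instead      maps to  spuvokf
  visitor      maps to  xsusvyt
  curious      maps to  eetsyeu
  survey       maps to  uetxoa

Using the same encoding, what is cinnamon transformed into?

esppkoyp

The rule splits by letter class: vowels +10, consonants +2.
Applying it to cinnamon: c(cons)+2=e, i(vowel)+10=s, n(cons)+2=p, n(cons)+2=p, a(vowel)+10=k, m(cons)+2=o, o(vowel)+10=y, n(cons)+2=p.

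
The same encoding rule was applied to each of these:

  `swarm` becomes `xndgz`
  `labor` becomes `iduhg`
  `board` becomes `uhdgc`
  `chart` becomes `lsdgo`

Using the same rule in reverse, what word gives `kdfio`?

fault

s(18)→x(23) and w(22)→n(13) fit y≡17x+3 (mod 26); the inverse of 17 mod 26 is 23. Treating letters as 0–25, the rule is x ↦ 17x + 3 (mod 26).
Undoing it on kdfio: k(10)→23·(10−3)≡5=f; d(3)→23·(3−3)≡0=a; f(5)→23·(5−3)≡20=u; i(8)→23·(8−3)≡11=l; o(14)→23·(14−3)≡19=t (all mod 26).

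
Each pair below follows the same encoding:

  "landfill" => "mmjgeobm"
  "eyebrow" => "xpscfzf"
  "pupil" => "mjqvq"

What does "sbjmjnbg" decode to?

Read the word backwards and shift each letter +1.
Decoding sbjmjnbg: shift back: s−1=r, b−1=a, j−1=i, m−1=l, j−1=i, n−1=m, b−1=a, g−1=f → railimaf; then reverse → familiar.

familiar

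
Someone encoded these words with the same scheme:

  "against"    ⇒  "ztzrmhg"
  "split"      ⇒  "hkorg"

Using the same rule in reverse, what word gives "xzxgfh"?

Each pair mirrors across the alphabet (a↔z, g↔t, a↔z): positions sum to 25. Each letter is replaced by its mirror in the alphabet: a↔z, b↔y, c↔x, and so on (the Atbash cipher).
Reversing it on xzxgfh: x↔c, z↔a, x↔c, g↔t, f↔u, h↔s.

cactus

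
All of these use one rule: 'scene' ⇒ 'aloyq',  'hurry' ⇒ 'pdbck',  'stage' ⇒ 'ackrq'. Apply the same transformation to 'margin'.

ujbrua

The shift increases by 1 at each position, starting from +8: 8, 9, 10, ….
On margin: m+8=u, a+9=j, r+10=b, g+11=r, i+12=u, n+13=a.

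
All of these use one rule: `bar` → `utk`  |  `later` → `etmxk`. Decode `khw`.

It's a constant shift of +19 (ROT19).
Reversing it on khw: k−19=r, h−19=o, w−19=d.

rod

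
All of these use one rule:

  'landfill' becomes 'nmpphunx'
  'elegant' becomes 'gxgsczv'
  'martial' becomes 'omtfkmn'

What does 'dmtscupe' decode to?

The shifts repeat in a cycle of length 2: positions 0,1,… shift by +2, +12, then the pattern repeats.
Decoding dmtscupe: d−2=b, m−12=a, t−2=r, s−12=g, c−2=a, u−12=i, p−2=n, e−12=s.

bargains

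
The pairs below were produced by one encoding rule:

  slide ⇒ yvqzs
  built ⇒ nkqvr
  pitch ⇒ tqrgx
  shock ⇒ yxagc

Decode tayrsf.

poster

s(18)→y(24) and l(11)→v(21) fit y≡19x+20 (mod 26); the inverse of 19 mod 26 is 11. Treating letters as 0–25, the rule is x ↦ 19x + 20 (mod 26).
Undoing it on tayrsf: t(19)→11·(19−20)≡15=p; a(0)→11·(0−20)≡14=o; y(24)→11·(24−20)≡18=s; r(17)→11·(17−20)≡19=t; s(18)→11·(18−20)≡4=e; f(5)→11·(5−20)≡17=r (all mod 26).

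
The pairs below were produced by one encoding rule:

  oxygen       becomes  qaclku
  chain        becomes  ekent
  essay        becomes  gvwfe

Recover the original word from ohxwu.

metro

In oxygen: o→q is +2, x→a is +3, y→c is +4, g→l is +5 — the shift increases by 1 each position. Each letter shifts forward by (position + 2), i.e. 2, 3, 4, … — the shift grows by one for each successive letter.
Undoing it on ohxwu: o−2=m, h−3=e, x−4=t, w−5=r, u−6=o.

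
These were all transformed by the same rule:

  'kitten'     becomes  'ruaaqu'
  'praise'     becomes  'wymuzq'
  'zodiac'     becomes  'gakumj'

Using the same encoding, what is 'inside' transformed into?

uuzukq

Two shifts are in play — +12 for a/e/i/o/u, +7 for every other letter.
Applying it to inside: i(vowel)+12=u, n(cons)+7=u, s(cons)+7=z, i(vowel)+12=u, d(cons)+7=k, e(vowel)+12=q.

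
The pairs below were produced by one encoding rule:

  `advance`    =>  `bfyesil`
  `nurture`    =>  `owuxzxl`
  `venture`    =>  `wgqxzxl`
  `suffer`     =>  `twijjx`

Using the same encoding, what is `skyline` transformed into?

tmbpntl

In advance: a→b is +1, d→f is +2, v→y is +3, a→e is +4 — the shift increases by 1 each position. Letter i (0-indexed) is shifted by i+1, so successive shifts are 1, 2, 3, ….
For skyline: s+1=t, k+2=m, y+3=b, l+4=p, i+5=n, n+6=t, e+7=l.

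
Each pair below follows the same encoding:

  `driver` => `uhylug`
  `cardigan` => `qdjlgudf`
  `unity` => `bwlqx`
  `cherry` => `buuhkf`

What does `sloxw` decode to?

Read the word backwards and shift each letter +3.
Undoing it on sloxw: shift back: s−3=p, l−3=i, o−3=l, x−3=u, w−3=t → pilut; then reverse → tulip.

tulip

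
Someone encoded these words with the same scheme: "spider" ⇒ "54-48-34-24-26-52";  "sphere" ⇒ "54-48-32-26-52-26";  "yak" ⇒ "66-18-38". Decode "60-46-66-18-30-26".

voyage

The formula is n = 2×(alphabet index, a=1) + 16.
Decoding 60-46-66-18-30-26: 60→(60−16)÷2=22=v, 46→(46−16)÷2=15=o, 66→(66−16)÷2=25=y, 18→(18−16)÷2=1=a, 30→(30−16)÷2=7=g, 26→(26−16)÷2=5=e.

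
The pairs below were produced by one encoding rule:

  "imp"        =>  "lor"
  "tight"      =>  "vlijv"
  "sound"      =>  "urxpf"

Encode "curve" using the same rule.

extxh

The shift depends on letter class: consonant m→o is +2, but vowel i→l is +3. The rule splits by letter class: vowels +3, consonants +2.
On curve: c(cons)+2=e, u(vowel)+3=x, r(cons)+2=t, v(cons)+2=x, e(vowel)+3=h.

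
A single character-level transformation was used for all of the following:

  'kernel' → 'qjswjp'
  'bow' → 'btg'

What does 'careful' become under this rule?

qzkjwfh

The output letters match the input read backwards, each shifted +5: kernel reversed is lenrek. Read the word backwards and shift each letter +5.
On careful: reverse → luferac; then shift: l+5=q, u+5=z, f+5=k, e+5=j, r+5=w, a+5=f, c+5=h.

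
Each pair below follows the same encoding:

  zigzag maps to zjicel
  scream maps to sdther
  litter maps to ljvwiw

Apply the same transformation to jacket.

jbeniy

In zigzag: z→z is +0, i→j is +1, g→i is +2, z→c is +3 — the shift increases by 1 each position. Each letter shifts forward by its position index (0, 1, 2, …) — the shift grows by one for each successive letter.
Applying it to jacket: j+0=j, a+1=b, c+2=e, k+3=n, e+4=i, t+5=y.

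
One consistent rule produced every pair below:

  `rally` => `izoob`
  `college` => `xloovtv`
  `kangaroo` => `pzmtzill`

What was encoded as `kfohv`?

pulse

This is the alphabet-reversal cipher (Atbash): a becomes z, b becomes y, etc.
Reversing it on kfohv: k↔p, f↔u, o↔l, h↔s, v↔e.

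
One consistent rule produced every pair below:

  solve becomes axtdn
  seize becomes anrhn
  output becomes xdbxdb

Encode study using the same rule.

Two shifts are in play — +9 for a/e/i/o/u, +8 for every other letter.
On study: s(cons)+8=a, t(cons)+8=b, u(vowel)+9=d, d(cons)+8=l, y(cons)+8=g.

abdlg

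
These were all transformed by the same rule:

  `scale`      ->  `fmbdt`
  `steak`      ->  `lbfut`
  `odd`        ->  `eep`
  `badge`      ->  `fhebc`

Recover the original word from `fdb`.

ace

The output letters match the input read backwards, each shifted +1: scale reversed is elacs. Two steps: reverse the string, then apply a Caesar shift of +1.
Undoing it on fdb: shift back: f−1=e, d−1=c, b−1=a → eca; then reverse → ace.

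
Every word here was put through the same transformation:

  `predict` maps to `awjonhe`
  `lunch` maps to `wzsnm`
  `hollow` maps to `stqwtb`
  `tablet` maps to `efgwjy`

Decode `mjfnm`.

A repeating key of period 3 is used — shifts +11, +5, +5 over and over.
Decoding mjfnm: m−11=b, j−5=e, f−5=a, n−11=c, m−5=h.

beach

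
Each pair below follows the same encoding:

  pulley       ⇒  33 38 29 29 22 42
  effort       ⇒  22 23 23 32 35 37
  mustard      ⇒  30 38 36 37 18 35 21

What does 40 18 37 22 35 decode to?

water

p is letter #16 and maps to 33: an offset of 17. Each letter is replaced by its alphabet position (a=1..z=26) + 17.
Decoding 40 18 37 22 35: 40→(40−17)÷1=23=w, 18→(18−17)÷1=1=a, 37→(37−17)÷1=20=t, 22→(22−17)÷1=5=e, 35→(35−17)÷1=18=r.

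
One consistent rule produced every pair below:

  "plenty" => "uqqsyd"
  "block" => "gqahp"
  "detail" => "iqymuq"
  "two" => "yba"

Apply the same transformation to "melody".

rqqaid

The rule splits by letter class: vowels +12, consonants +5.
Applying it to melody: m(cons)+5=r, e(vowel)+12=q, l(cons)+5=q, o(vowel)+12=a, d(cons)+5=i, y(cons)+5=d.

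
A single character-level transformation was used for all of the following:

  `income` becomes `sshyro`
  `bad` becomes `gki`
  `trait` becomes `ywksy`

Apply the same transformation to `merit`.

rowsy

The shift depends on letter class: consonant n→s is +5, but vowel i→s is +10. Vowels shift forward by 10 and consonants shift forward by 5.
Applying it to merit: m(cons)+5=r, e(vowel)+10=o, r(cons)+5=w, i(vowel)+10=s, t(cons)+5=y.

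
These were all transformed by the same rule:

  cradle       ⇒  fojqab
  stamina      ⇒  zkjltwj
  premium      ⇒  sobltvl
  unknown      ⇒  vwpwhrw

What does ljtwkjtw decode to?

This is an affine cipher: with a=0,…,z=25, each position x becomes (11x+9) mod 26.
Reversing it on ljtwkjtw: l(11)→19·(11−9)≡12=m; j(9)→19·(9−9)≡0=a; t(19)→19·(19−9)≡8=i; w(22)→19·(22−9)≡13=n; k(10)→19·(10−9)≡19=t; j(9)→19·(9−9)≡0=a; t(19)→19·(19−9)≡8=i; w(22)→19·(22−9)≡13=n (all mod 26).

maintain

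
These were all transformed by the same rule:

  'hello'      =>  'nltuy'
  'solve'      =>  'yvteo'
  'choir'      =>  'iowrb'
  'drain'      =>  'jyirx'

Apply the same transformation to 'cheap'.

iomjz

In hello: h→n is +6, e→l is +7, l→t is +8, l→u is +9 — the shift increases by 1 each position. The shift increases by 1 at each position, starting from +6: 6, 7, 8, ….
Applying it to cheap: c+6=i, h+7=o, e+8=m, a+9=j, p+10=z.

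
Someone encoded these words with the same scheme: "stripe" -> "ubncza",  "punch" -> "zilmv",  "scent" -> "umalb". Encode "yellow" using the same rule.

kaxxsw

s(18)→u(20) and t(19)→b(1) fit y≡7x+24 (mod 26); the inverse of 7 mod 26 is 15. Treating letters as 0–25, the rule is x ↦ 7x + 24 (mod 26).
Applying it to yellow: y(24)→7·24+24≡10=k; e(4)→7·4+24≡0=a; l(11)→7·11+24≡23=x; l(11)→7·11+24≡23=x; o(14)→7·14+24≡18=s; w(22)→7·22+24≡22=w (all mod 26).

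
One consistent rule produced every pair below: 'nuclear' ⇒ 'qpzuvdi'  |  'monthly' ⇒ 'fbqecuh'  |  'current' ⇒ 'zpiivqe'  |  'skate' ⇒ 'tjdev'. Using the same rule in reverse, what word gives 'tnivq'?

n(13)→q(16) and u(20)→p(15) fit y≡11x+3 (mod 26); the inverse of 11 mod 26 is 19. This is an affine cipher: with a=0,…,z=25, each position x becomes (11x+3) mod 26.
Undoing it on tnivq: t(19)→19·(19−3)≡18=s; n(13)→19·(13−3)≡8=i; i(8)→19·(8−3)≡17=r; v(21)→19·(21−3)≡4=e; q(16)→19·(16−3)≡13=n (all mod 26).

siren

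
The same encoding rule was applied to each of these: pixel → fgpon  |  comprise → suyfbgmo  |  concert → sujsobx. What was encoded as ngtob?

liver

p(15)→f(5) and i(8)→g(6) fit y≡11x+22 (mod 26); the inverse of 11 mod 26 is 19. Treating letters as 0–25, the rule is x ↦ 11x + 22 (mod 26).
Decoding ngtob: n(13)→19·(13−22)≡11=l; g(6)→19·(6−22)≡8=i; t(19)→19·(19−22)≡21=v; o(14)→19·(14−22)≡4=e; b(1)→19·(1−22)≡17=r (all mod 26).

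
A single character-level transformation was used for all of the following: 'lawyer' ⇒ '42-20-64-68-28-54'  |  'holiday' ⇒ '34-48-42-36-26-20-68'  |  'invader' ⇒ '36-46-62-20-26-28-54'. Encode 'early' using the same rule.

l(#12)→42 and a(#1)→20: differences scale by 2, so n = 2·pos + 18. With a=1..z=26, the number is 2·pos + 18.
For early: e=5→28, a=1→20, r=18→54, l=12→42, y=25→68.

28-20-54-42-68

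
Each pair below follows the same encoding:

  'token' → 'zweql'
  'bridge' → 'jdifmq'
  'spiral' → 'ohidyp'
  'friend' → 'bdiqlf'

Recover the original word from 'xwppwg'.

hollow

t(19)→z(25) and o(14)→w(22) fit y≡11x+24 (mod 26); the inverse of 11 mod 26 is 19. Treating letters as 0–25, the rule is x ↦ 11x + 24 (mod 26).
Reversing it on xwppwg: x(23)→19·(23−24)≡7=h; w(22)→19·(22−24)≡14=o; p(15)→19·(15−24)≡11=l; p(15)→19·(15−24)≡11=l; w(22)→19·(22−24)≡14=o; g(6)→19·(6−24)≡22=w (all mod 26).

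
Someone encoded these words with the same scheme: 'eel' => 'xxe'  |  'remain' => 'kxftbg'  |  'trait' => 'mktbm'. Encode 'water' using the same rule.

ptmxk

Compare letters: e→x is +19, e→x is +19, l→e is +19 — a constant shift. This is a Caesar cipher with shift 19.
Applying it to water: w+19=p, a+19=t, t+19=m, e+19=x, r+19=k.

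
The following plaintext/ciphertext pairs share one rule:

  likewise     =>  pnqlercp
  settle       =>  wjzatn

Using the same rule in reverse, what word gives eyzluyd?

Each letter shifts forward by (position + 4), i.e. 4, 5, 6, … — the shift grows by one for each successive letter.
Reversing it on eyzluyd: e−4=a, y−5=t, z−6=t, l−7=e, u−8=m, y−9=p, d−10=t.

attempt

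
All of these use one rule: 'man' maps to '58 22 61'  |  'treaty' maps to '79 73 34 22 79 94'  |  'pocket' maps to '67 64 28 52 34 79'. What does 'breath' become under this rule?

m(#13)→58 and a(#1)→22: differences scale by 3, so n = 3·pos + 19. Each letter becomes 3×(its alphabet position, a=1..z=26) + 19.
Applying it to breath: b=2→25, r=18→73, e=5→34, a=1→22, t=20→79, h=8→43.

25 73 34 22 79 43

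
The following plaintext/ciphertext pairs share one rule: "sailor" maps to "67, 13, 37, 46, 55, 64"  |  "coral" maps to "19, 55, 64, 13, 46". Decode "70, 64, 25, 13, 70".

With a=1..z=26, the number is 3·pos + 10.
Reversing it on 70, 64, 25, 13, 70: 70→(70−10)÷3=20=t, 64→(64−10)÷3=18=r, 25→(25−10)÷3=5=e, 13→(13−10)÷3=1=a, 70→(70−10)÷3=20=t.

treat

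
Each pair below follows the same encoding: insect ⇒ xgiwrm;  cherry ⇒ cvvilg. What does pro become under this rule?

Read the word backwards and shift each letter +4.
Applying it to pro: reverse → orp; then shift: o+4=s, r+4=v, p+4=t.

svt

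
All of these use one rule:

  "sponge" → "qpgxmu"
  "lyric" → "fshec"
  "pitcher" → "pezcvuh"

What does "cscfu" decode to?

s(18)→q(16) and p(15)→p(15) fit y≡9x+10 (mod 26); the inverse of 9 mod 26 is 3. This is an affine cipher: with a=0,…,z=25, each position x becomes (9x+10) mod 26.
Decoding cscfu: c(2)→3·(2−10)≡2=c; s(18)→3·(18−10)≡24=y; c(2)→3·(2−10)≡2=c; f(5)→3·(5−10)≡11=l; u(20)→3·(20−10)≡4=e (all mod 26).

cycle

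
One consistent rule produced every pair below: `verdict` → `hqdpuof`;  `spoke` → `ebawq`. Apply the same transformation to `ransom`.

Compare letters: v→h is +12, e→q is +12, r→d is +12 — a constant shift. It's a constant shift of +12 (ROT12).
For ransom: r+12=d, a+12=m, n+12=z, s+12=e, o+12=a, m+12=y.

dmzeay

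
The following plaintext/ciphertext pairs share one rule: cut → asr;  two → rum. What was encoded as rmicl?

Every letter moves 24 places later in the alphabet, wrapping around z→a.
Undoing it on rmicl: r−24=t, m−24=o, i−24=k, c−24=e, l−24=n.

token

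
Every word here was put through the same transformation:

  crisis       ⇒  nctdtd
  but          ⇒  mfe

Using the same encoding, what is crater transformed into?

Compare letters: c→n is +11, r→c is +11, i→t is +11 — a constant shift. This is a Caesar cipher with shift 11.
For crater: c+11=n, r+11=c, a+11=l, t+11=e, e+11=p, r+11=c.

nclepc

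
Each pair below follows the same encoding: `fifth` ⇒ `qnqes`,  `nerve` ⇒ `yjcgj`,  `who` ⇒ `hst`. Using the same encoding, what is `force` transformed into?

The shift depends on letter class: consonant f→q is +11, but vowel i→n is +5. The rule splits by letter class: vowels +5, consonants +11.
For force: f(cons)+11=q, o(vowel)+5=t, r(cons)+11=c, c(cons)+11=n, e(vowel)+5=j.

qtcnj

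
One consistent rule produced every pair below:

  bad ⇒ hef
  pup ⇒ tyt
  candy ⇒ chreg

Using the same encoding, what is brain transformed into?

The output letters match the input read backwards, each shifted +4: bad reversed is dab. The word is reversed, then every letter is shifted forward by 4.
Applying it to brain: reverse → niarb; then shift: n+4=r, i+4=m, a+4=e, r+4=v, b+4=f.

rmevf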